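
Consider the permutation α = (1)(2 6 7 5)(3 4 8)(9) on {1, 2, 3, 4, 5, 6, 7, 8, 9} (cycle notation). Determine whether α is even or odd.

odd

The cycle lengths are 4, 3, 1, 1.
A cycle of length ℓ contributes ℓ−1 transpositions, so α is a product of 3 + 2 = 5 transpositions — odd.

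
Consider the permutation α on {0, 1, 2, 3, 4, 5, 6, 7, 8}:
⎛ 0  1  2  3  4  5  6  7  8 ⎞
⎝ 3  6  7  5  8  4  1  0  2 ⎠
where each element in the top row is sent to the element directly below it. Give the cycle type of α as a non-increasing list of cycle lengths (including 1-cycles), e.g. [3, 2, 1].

The disjoint cycles are (0 3 5 4 8 2 7)(1 6), with lengths 7, 2 in non-increasing order.

[7, 2]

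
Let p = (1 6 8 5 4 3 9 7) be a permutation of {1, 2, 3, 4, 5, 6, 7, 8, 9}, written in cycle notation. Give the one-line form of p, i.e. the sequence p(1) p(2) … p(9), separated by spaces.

6 2 9 3 4 8 1 5 7

Each element maps to the next entry in its cycle (wrapping to the front): 1↦6, 2↦2, 3↦9, 4↦3, 5↦4, 6↦8, 7↦1, 8↦5, 9↦7.
Listing these in domain order gives 6 2 9 3 4 8 1 5 7.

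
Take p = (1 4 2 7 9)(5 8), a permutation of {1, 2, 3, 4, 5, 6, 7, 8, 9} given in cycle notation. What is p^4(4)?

1

4 lies in the 5-cycle (1 4 2 7 9).
Advancing 4 steps from 4: 4 → 2 → 7 → 9 → 1.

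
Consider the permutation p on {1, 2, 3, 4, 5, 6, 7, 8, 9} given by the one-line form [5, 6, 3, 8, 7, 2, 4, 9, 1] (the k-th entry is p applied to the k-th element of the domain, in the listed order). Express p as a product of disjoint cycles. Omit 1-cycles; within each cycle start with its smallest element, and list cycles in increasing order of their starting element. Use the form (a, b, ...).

(1, 5, 7, 4, 8, 9)(2, 6)

Iterating p from 1 gives 1 → 5 → 7 → 4 → 8 → 9 → 1; that is the 6-cycle (1, 5, 7, 4, 8, 9).
Continuing from each remaining unvisited element yields (1, 5, 7, 4, 8, 9)(2, 6).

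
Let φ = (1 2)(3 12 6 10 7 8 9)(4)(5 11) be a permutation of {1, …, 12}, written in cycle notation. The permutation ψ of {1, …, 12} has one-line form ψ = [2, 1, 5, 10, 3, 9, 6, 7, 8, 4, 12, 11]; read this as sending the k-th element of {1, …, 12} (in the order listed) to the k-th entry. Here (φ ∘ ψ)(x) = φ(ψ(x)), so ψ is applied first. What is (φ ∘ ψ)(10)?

4

First apply ψ: ψ(10) = 4, then φ(4) = 4. Thus (φ ∘ ψ)(10) = 4.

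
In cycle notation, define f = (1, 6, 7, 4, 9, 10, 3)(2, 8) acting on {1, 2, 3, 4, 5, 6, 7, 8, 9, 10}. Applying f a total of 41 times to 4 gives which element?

4 lies in the 7-cycle (1, 6, 7, 4, 9, 10, 3).
Since the cycle has length 7, f^41 acts on it the same as f^6 (41 mod 7 = 6).
Advancing 6 steps from 4: 4 → 9 → 10 → 3 → 1 → 6 → 7.

7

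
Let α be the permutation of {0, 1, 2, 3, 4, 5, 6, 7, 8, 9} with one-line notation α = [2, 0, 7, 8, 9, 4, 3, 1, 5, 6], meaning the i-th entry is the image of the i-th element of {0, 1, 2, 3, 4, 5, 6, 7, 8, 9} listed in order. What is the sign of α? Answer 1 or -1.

In disjoint-cycle form the cycle lengths are 6, 4.
A cycle of length ℓ contributes ℓ−1 transpositions, so α is a product of 5 + 3 = 8 transpositions — even.

1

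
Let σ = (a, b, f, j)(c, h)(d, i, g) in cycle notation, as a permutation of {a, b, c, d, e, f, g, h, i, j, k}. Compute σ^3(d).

d

d lies in the 3-cycle (d, i, g).
Since the cycle has length 3, σ^3 acts on it the same as σ^0 (3 mod 3 = 0).
So σ^3(d) = d.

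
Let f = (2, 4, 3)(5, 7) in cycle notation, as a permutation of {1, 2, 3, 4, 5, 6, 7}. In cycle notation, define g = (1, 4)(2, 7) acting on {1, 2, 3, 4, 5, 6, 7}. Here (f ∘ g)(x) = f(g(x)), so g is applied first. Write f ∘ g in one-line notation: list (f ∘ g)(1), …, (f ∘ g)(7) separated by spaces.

For each element, apply g then f: 1 → 4 → 3; 2 → 7 → 5; 3 → 3 → 2; 4 → 1 → 1; 5 → 5 → 7; 6 → 6 → 6; 7 → 2 → 4.
So f ∘ g in one-line form is 3 5 2 1 7 6 4.

3 5 2 1 7 6 4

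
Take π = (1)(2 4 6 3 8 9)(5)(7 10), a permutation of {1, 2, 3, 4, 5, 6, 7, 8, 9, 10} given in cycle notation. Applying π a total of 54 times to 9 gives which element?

9

9 lies in the 6-cycle (2 4 6 3 8 9).
Since the cycle has length 6, π^54 acts on it the same as π^0 (54 mod 6 = 0).
So π^54(9) = 9.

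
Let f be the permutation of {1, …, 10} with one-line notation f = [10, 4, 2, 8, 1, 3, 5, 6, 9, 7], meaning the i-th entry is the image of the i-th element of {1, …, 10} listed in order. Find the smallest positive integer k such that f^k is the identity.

20

The disjoint-cycle form of f has cycle lengths 5, 4, 1.
The order of f is the least common multiple of its cycle lengths: lcm(5, 4) = 20.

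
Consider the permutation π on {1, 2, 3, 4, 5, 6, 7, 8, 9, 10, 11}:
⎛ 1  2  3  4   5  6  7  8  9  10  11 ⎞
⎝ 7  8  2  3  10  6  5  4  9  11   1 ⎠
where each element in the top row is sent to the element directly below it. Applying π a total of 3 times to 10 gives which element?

7

Tracing 10 → 11 → … returns to 10 after 5 steps, so 10 lies in a 5-cycle (1 7 5 10 11).
Stepping 3 places around the cycle: 10 → 11 → 1 → 7.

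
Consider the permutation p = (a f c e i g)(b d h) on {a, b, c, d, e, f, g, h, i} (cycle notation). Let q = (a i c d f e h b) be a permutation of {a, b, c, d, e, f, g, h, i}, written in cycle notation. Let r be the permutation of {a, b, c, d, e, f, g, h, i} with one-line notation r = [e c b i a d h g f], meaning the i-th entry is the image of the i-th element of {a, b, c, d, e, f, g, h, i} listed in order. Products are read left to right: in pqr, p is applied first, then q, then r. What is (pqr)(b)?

d

(pqr)(b) = r(q(p(b))). p(b) = d, then q(d) = f, then r(f) = d, so the result is d.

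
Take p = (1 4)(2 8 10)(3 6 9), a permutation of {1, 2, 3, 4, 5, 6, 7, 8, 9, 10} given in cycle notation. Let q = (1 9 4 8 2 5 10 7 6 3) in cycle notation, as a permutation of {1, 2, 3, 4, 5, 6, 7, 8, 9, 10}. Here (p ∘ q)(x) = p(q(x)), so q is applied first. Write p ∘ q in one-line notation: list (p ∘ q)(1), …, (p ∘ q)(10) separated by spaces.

3 5 4 10 2 6 9 8 1 7

(p ∘ q)(x) = p(q(x)). Computing each image: p(q(1)) = p(9) = 3, p(q(2)) = p(5) = 5, p(q(3)) = p(1) = 4, p(q(4)) = p(8) = 10, p(q(5)) = p(10) = 2, p(q(6)) = p(3) = 6, p(q(7)) = p(6) = 9, p(q(8)) = p(2) = 8, p(q(9)) = p(4) = 1, p(q(10)) = p(7) = 7.
Hence p ∘ q = [3 5 4 10 2 6 9 8 1 7].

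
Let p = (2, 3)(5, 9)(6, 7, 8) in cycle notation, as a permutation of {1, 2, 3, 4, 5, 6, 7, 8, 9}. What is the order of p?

6

The cycle type of p is (3, 2, 2, 1, 1).
Since disjoint cycles commute, ord(p) = lcm(3, 2, 2) = 6.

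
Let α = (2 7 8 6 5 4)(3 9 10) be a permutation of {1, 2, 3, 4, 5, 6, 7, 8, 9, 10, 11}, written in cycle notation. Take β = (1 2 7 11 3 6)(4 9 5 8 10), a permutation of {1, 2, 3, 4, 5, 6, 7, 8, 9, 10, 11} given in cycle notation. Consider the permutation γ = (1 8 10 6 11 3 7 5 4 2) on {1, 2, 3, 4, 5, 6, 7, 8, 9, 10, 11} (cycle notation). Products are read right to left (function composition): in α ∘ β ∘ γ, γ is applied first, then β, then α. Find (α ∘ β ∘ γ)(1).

3

Apply the permutations in order: γ(1) = 8, then β(8) = 10, then α(10) = 3. So (α ∘ β ∘ γ)(1) = 3.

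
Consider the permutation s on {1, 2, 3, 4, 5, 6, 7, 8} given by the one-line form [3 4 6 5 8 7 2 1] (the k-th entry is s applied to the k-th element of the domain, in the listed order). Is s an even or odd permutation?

odd

In disjoint-cycle form the cycle lengths are 8.
A cycle is odd iff its length is even; s has 1 even-length cycle, so sgn(s) = (−1)^1 and s is odd.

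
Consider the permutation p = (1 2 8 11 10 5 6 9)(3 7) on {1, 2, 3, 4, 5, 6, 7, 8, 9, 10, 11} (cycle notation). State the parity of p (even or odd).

even

The cycle lengths are 8, 2, 1.
A cycle of length ℓ contributes ℓ−1 transpositions, so p is a product of 7 + 1 = 8 transpositions — even.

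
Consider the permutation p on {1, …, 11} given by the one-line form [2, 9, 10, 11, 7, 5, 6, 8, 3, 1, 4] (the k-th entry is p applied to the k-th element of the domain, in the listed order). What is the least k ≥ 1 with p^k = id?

Decomposing into disjoint cycles gives cycle lengths 5, 3, 2, 1.
Since disjoint cycles commute, ord(p) = lcm(5, 3, 2) = 30.

30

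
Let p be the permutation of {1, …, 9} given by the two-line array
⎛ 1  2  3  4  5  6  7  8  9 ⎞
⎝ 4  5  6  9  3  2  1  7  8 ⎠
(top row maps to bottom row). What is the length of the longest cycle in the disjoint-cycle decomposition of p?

5

Decomposing into disjoint cycles gives (1, 4, 9, 8, 7)(2, 5, 3, 6); the longest has length 5.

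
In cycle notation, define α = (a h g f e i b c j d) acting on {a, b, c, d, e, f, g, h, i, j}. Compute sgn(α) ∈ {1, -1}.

The cycle lengths are 10.
A cycle is odd iff its length is even; α has 1 even-length cycle, so sgn(α) = (−1)^1 and α is odd.

-1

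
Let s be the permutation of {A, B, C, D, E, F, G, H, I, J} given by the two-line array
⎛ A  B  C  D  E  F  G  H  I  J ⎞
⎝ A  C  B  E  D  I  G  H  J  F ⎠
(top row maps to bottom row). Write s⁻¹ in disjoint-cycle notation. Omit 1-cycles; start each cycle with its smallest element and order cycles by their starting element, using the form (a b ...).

First write s in disjoint cycles: (B C)(D E)(F I J).
The inverse reverses every cycle; in canonical form, s⁻¹ = (B C)(D E)(F J I).

(B C)(D E)(F J I)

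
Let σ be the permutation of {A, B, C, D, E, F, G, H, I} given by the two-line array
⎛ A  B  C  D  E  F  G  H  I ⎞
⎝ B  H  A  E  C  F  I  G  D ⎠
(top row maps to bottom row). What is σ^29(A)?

Tracing A → B → … returns to A after 8 steps, so A lies in an 8-cycle (A B H G I D E C).
Powers repeat with period 8 on this cycle, and 29 mod 8 = 5, so σ^29(A) = σ^5(A).
Advancing 5 steps from A: A → B → H → G → I → D.

D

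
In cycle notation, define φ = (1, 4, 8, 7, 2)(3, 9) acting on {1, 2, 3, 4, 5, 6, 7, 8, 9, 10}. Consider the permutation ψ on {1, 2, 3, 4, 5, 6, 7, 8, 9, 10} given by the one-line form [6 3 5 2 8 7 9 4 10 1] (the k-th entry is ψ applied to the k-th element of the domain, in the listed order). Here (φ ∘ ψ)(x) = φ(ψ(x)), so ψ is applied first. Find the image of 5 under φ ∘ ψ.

First apply ψ: ψ(5) = 8, then φ(8) = 7. Thus (φ ∘ ψ)(5) = 7.

7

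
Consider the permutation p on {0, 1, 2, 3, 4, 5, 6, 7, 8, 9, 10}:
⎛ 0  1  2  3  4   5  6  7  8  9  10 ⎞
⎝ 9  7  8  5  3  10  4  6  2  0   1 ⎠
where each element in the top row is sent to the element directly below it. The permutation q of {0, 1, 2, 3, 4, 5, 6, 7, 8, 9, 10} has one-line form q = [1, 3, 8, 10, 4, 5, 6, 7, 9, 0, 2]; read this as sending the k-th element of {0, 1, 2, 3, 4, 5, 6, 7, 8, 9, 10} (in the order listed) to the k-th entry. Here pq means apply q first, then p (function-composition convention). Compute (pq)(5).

10

(pq)(5) = p(q(5)). q(5) = 5, then p(5) = 10. So (pq)(5) = 10.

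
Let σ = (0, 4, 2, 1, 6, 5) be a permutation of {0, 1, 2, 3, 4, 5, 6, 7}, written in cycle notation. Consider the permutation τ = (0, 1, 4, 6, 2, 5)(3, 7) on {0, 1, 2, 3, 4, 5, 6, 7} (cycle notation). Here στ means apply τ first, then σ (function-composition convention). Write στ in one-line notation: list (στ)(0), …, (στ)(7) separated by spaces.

6 2 0 7 5 4 1 3

Chase each element through τ then σ: 0 → 1 → 6; 1 → 4 → 2; 2 → 5 → 0; 3 → 7 → 7; 4 → 6 → 5; 5 → 0 → 4; 6 → 2 → 1; 7 → 3 → 3.
Collecting the images, στ = [6 2 0 7 5 4 1 3].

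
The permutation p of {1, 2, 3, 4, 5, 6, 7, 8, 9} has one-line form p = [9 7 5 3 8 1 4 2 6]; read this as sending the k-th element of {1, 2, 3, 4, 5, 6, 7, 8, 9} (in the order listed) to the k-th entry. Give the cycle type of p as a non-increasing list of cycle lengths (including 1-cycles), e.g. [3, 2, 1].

The disjoint cycles are (1, 9, 6)(2, 7, 4, 3, 5, 8), with lengths 6, 3 in non-increasing order.

[6, 3]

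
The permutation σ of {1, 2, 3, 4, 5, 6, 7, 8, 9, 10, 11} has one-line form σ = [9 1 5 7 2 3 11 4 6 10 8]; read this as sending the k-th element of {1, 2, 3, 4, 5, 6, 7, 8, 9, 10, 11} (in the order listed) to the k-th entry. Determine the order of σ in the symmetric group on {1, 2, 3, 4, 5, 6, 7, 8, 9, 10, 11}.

12

Decomposing into disjoint cycles gives cycle lengths 6, 4, 1.
The order of σ is the least common multiple of its cycle lengths: lcm(6, 4) = 12.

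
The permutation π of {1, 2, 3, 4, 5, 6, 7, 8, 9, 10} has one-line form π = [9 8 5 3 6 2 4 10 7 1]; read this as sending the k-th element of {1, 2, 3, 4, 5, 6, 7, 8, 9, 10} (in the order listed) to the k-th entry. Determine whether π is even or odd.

In disjoint-cycle form the cycle lengths are 10.
A cycle is odd iff its length is even; π has 1 even-length cycle, so sgn(π) = (−1)^1 and π is odd.

odd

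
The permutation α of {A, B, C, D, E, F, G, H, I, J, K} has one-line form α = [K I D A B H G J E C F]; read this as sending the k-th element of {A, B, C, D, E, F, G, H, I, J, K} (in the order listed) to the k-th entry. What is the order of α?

21

Decomposing into disjoint cycles gives cycle lengths 7, 3, 1.
The order of α is the least common multiple of its cycle lengths: lcm(7, 3) = 21.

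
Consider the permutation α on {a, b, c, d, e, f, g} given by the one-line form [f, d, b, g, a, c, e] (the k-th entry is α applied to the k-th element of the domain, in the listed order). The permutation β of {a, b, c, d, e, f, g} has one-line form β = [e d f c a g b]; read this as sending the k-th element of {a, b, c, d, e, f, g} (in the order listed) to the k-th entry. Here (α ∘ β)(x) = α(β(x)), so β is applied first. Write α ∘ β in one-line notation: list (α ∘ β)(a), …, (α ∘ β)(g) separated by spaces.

(α ∘ β)(x) = α(β(x)). Computing each image: α(β(a)) = α(e) = a, α(β(b)) = α(d) = g, α(β(c)) = α(f) = c, α(β(d)) = α(c) = b, α(β(e)) = α(a) = f, α(β(f)) = α(g) = e, α(β(g)) = α(b) = d.
Hence α ∘ β = [a g c b f e d].

a g c b f e d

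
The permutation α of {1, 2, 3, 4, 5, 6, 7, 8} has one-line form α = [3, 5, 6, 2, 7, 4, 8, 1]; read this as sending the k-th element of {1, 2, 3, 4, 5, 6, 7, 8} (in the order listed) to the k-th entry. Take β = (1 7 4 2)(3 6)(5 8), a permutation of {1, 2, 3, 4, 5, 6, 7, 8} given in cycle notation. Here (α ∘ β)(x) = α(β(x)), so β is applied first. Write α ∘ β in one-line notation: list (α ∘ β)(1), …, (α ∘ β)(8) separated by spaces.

Chase each element through β then α: 1 → 7 → 8; 2 → 1 → 3; 3 → 6 → 4; 4 → 2 → 5; 5 → 8 → 1; 6 → 3 → 6; 7 → 4 → 2; 8 → 5 → 7.
Collecting the images, α ∘ β = [8 3 4 5 1 6 2 7].

8 3 4 5 1 6 2 7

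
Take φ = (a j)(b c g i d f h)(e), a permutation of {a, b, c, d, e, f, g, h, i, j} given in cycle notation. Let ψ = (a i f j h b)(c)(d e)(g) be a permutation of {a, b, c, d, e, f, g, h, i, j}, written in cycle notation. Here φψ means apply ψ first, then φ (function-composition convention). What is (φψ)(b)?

ψ(b) = a, then φ(a) = j; composing gives (φψ)(b) = j.

j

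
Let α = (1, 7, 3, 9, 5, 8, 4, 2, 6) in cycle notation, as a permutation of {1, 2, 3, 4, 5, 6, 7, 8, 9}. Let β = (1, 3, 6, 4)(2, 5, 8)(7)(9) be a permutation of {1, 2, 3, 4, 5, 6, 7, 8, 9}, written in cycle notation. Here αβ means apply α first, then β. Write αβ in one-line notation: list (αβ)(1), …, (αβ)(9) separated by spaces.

For each element, apply α then β: 1 → 7 → 7; 2 → 6 → 4; 3 → 9 → 9; 4 → 2 → 5; 5 → 8 → 2; 6 → 1 → 3; 7 → 3 → 6; 8 → 4 → 1; 9 → 5 → 8.
So αβ in one-line form is 7 4 9 5 2 3 6 1 8.

7 4 9 5 2 3 6 1 8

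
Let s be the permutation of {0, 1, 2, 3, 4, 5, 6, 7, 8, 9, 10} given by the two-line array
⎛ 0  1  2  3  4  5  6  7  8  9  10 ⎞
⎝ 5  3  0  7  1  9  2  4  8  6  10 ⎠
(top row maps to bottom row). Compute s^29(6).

Tracing 6 → 2 → … returns to 6 after 5 steps, so 6 lies in a 5-cycle (0, 5, 9, 6, 2).
Since the cycle has length 5, s^29 acts on it the same as s^4 (29 mod 5 = 4).
Advancing 4 steps from 6: 6 → 2 → 0 → 5 → 9.

9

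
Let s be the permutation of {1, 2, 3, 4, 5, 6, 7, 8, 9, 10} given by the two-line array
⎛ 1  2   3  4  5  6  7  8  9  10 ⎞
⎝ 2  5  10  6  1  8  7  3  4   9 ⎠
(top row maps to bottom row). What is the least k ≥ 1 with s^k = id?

Writing s as disjoint cycles, the cycle lengths are 6, 3, 1.
Since disjoint cycles commute, ord(s) = lcm(6, 3) = 6.

6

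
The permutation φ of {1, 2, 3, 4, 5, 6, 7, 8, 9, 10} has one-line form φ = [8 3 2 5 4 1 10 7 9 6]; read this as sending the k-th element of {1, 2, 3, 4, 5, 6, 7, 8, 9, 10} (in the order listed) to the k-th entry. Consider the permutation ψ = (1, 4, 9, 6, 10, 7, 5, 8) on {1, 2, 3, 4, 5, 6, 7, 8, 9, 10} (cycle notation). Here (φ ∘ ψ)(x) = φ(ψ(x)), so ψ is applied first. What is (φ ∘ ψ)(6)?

6

(φ ∘ ψ)(6) = φ(ψ(6)). ψ(6) = 10, then φ(10) = 6. So (φ ∘ ψ)(6) = 6.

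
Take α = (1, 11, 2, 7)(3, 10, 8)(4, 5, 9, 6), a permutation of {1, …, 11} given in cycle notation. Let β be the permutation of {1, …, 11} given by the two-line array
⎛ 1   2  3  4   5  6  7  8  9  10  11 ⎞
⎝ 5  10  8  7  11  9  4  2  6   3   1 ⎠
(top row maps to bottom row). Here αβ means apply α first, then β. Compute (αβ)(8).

(αβ)(8) = β(α(8)). α(8) = 3, then β(3) = 8. So (αβ)(8) = 8.

8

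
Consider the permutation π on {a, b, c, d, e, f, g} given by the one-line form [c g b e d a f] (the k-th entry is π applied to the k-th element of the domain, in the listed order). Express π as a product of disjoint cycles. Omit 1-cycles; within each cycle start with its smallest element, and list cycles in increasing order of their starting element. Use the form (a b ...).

(a c b g f)(d e)

Start at a and follow images: a → c → b → g → f → a, giving the cycle (a c b g f).
Continuing from each remaining unvisited element yields (a c b g f)(d e).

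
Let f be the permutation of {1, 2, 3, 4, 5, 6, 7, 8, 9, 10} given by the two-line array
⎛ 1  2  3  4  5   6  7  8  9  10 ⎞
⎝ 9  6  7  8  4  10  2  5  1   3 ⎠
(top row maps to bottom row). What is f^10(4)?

Tracing 4 → 8 → … returns to 4 after 3 steps, so 4 lies in a 3-cycle (4, 8, 5).
Powers repeat with period 3 on this cycle, and 10 mod 3 = 1, so f^10(4) = f^1(4).
Advancing 1 step from 4: 4 → 8.

8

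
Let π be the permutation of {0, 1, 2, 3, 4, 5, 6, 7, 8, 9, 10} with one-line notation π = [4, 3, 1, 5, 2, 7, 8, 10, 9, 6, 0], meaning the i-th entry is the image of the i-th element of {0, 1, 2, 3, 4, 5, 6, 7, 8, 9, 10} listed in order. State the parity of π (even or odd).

odd

In disjoint-cycle form the cycle lengths are 8, 3.
A cycle is odd iff its length is even; π has 1 even-length cycle, so sgn(π) = (−1)^1 and π is odd.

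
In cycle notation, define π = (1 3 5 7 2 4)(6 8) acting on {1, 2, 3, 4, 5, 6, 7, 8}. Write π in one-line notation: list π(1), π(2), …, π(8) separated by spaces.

3 4 5 1 7 8 2 6

Each element maps to the next entry in its cycle (wrapping to the front): 1→3, 2→4, 3→5, 4→1, 5→7, 6→8, 7→2, 8→6.
So the one-line form is 3 4 5 1 7 8 2 6.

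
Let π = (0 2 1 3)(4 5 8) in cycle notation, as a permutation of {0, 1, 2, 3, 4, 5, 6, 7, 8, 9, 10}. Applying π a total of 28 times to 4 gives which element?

5

4 lies in the 3-cycle (4 5 8).
On a 3-cycle, π^3 is the identity, so π^28 = π^1 there (28 ≡ 1 mod 3).
Stepping 1 place around the cycle: 4 → 5.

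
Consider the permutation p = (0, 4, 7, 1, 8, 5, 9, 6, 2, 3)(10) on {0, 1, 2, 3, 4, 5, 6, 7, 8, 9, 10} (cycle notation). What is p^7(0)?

6

0 lies in the 10-cycle (0, 4, 7, 1, 8, 5, 9, 6, 2, 3).
Stepping 7 places around the cycle: 0 → 4 → 7 → 1 → 8 → 5 → 9 → 6.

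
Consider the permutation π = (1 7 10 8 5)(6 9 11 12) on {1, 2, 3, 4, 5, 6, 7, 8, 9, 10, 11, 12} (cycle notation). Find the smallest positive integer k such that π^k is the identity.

20

The cycle type of π is (5, 4, 1, 1, 1).
The order of π is the least common multiple of its cycle lengths: lcm(5, 4) = 20.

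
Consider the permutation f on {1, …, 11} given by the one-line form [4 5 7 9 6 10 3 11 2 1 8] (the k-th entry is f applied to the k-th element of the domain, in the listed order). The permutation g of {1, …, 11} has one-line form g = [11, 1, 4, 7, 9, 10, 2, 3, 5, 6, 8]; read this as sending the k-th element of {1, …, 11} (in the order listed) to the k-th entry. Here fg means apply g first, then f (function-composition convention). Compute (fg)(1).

g(1) = 11, then f(11) = 8; composing gives (fg)(1) = 8.

8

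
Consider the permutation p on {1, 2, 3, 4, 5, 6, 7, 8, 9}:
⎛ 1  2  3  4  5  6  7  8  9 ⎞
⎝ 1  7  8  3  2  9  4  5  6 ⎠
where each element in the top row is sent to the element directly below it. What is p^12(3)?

Tracing 3 → 8 → … returns to 3 after 6 steps, so 3 lies in a 6-cycle (2, 7, 4, 3, 8, 5).
On a 6-cycle, p^6 is the identity, so p^12 = p^0 there (12 ≡ 0 mod 6).
So p^12(3) = 3.

3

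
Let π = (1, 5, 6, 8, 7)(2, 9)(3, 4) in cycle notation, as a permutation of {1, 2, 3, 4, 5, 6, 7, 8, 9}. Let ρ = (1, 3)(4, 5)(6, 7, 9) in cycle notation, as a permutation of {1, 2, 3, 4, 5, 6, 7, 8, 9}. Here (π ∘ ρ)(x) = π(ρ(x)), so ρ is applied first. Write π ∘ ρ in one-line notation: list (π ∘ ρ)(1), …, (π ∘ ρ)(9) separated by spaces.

4 9 5 6 3 1 2 7 8

For each element, apply ρ then π: 1 → 3 → 4; 2 → 2 → 9; 3 → 1 → 5; 4 → 5 → 6; 5 → 4 → 3; 6 → 7 → 1; 7 → 9 → 2; 8 → 8 → 7; 9 → 6 → 8.
Collecting the images, π ∘ ρ = [4 9 5 6 3 1 2 7 8].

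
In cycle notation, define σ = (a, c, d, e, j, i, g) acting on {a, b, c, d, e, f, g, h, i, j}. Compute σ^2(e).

i

e lies in the 7-cycle (a, c, d, e, j, i, g).
Stepping 2 places around the cycle: e → j → i.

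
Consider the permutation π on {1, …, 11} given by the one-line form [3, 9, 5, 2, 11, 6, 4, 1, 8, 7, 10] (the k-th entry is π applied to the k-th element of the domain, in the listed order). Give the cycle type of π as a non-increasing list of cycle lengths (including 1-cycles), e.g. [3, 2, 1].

The disjoint cycles are (1, 3, 5, 11, 10, 7, 4, 2, 9, 8)(6), with lengths 10, 1 in non-increasing order.

[10, 1]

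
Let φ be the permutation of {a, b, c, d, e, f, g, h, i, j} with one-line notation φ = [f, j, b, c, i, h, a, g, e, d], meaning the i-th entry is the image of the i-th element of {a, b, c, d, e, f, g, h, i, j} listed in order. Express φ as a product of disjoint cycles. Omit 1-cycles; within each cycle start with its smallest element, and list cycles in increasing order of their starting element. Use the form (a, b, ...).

From a: a → f → h → g → a, closing the cycle (a, f, h, g).
Continuing from each remaining unvisited element yields (a, f, h, g)(b, j, d, c)(e, i).

(a, f, h, g)(b, j, d, c)(e, i)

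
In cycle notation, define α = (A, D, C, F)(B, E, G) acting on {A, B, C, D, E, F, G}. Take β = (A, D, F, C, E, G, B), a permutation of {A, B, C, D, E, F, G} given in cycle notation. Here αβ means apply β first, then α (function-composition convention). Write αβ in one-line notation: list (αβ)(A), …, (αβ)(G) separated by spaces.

For each element, apply β then α: A → D → C; B → A → D; C → E → G; D → F → A; E → G → B; F → C → F; G → B → E.
Collecting the images, αβ = [C D G A B F E].

C D G A B F E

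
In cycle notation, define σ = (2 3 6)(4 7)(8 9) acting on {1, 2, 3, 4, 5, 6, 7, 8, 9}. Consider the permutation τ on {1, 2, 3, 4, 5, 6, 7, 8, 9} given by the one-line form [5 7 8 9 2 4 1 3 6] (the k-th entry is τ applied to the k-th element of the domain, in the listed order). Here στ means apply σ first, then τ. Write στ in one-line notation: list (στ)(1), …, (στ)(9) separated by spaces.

For each element, apply σ then τ: 1 → 1 → 5; 2 → 3 → 8; 3 → 6 → 4; 4 → 7 → 1; 5 → 5 → 2; 6 → 2 → 7; 7 → 4 → 9; 8 → 9 → 6; 9 → 8 → 3.
Collecting the images, στ = [5 8 4 1 2 7 9 6 3].

5 8 4 1 2 7 9 6 3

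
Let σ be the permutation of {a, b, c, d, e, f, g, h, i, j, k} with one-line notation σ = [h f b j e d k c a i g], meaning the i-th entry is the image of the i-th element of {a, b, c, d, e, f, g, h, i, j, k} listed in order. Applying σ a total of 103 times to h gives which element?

Tracing h → c → … returns to h after 8 steps, so h lies in an 8-cycle (a, h, c, b, f, d, j, i).
Powers repeat with period 8 on this cycle, and 103 mod 8 = 7, so σ^103(h) = σ^7(h).
Stepping 7 places around the cycle: h → c → b → f → d → j → i → a.

a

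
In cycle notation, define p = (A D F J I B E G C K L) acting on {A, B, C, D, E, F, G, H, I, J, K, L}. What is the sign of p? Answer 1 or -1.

1

The cycle lengths are 11, 1.
A cycle of length ℓ contributes ℓ−1 transpositions, so p is a product of 10 transpositions — even.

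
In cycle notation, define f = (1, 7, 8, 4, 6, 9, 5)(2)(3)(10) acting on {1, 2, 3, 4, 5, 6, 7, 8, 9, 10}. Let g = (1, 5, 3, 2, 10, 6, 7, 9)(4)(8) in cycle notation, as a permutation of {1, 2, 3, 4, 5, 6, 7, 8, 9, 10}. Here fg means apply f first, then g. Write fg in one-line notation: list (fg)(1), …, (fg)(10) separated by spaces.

Chase each element through f then g: 1 → 7 → 9; 2 → 2 → 10; 3 → 3 → 2; 4 → 6 → 7; 5 → 1 → 5; 6 → 9 → 1; 7 → 8 → 8; 8 → 4 → 4; 9 → 5 → 3; 10 → 10 → 6.
Collecting the images, fg = [9 10 2 7 5 1 8 4 3 6].

9 10 2 7 5 1 8 4 3 6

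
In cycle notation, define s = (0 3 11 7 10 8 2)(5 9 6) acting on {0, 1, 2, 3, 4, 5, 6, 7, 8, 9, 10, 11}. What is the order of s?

21

The disjoint cycles have lengths 7, 3, 1, 1.
Since disjoint cycles commute, ord(s) = lcm(7, 3) = 21.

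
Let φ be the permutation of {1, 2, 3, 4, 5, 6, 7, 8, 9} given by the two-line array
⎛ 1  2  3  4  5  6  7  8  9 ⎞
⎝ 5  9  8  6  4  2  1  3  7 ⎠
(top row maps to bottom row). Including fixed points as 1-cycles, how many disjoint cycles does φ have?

2

The cycle decomposition is (1 5 4 6 2 9 7)(3 8), which has 2 cycles (counting 1-cycles).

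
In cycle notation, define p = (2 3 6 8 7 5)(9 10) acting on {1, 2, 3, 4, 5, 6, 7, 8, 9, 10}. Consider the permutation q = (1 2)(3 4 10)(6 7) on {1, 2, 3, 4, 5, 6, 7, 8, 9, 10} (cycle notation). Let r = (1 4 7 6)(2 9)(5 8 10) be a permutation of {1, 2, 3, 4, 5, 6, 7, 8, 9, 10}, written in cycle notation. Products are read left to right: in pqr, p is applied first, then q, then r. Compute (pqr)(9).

3

Apply the permutations in order: p(9) = 10, then q(10) = 3, then r(3) = 3. So (pqr)(9) = 3.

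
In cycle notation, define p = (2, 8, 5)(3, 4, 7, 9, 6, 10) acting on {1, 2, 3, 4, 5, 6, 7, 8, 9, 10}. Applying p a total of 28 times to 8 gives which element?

8 lies in the 3-cycle (2, 8, 5).
Since the cycle has length 3, p^28 acts on it the same as p^1 (28 mod 3 = 1).
Stepping 1 place around the cycle: 8 → 5.

5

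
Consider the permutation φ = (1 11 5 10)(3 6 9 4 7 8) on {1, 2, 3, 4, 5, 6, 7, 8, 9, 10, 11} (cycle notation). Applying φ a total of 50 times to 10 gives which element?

10 lies in the 4-cycle (1 11 5 10).
On a 4-cycle, φ^4 is the identity, so φ^50 = φ^2 there (50 ≡ 2 mod 4).
Stepping 2 places around the cycle: 10 → 1 → 11.

11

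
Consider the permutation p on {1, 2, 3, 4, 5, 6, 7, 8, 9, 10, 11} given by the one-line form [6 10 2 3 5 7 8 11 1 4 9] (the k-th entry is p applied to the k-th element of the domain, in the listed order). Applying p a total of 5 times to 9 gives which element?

Tracing 9 → 1 → … returns to 9 after 6 steps, so 9 lies in a 6-cycle (1, 6, 7, 8, 11, 9).
Advancing 5 steps from 9: 9 → 1 → 6 → 7 → 8 → 11.

11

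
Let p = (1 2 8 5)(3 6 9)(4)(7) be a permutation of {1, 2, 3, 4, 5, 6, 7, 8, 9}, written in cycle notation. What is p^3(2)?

2 lies in the 4-cycle (1 2 8 5).
Stepping 3 places around the cycle: 2 → 8 → 5 → 1.

1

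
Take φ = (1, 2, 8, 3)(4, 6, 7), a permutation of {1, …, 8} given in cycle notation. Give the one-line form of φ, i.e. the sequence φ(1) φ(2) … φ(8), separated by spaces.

2 8 1 6 5 7 4 3

Image by image: 1→2, 2→8, 3→1, 4→6, 5→5, 6→7, 7→4, 8→3.
So the one-line form is 2 8 1 6 5 7 4 3.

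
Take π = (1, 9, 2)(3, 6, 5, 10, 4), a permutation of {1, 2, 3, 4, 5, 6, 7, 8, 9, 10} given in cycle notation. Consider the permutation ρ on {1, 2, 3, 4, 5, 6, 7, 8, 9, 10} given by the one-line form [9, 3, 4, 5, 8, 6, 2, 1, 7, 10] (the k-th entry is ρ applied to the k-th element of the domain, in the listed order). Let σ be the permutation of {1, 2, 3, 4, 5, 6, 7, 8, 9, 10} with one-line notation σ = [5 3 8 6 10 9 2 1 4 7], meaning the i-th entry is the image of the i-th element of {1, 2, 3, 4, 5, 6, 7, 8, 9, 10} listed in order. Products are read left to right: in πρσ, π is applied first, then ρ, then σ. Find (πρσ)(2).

(πρσ)(2) = σ(ρ(π(2))). π(2) = 1, then ρ(1) = 9, then σ(9) = 4, so the result is 4.

4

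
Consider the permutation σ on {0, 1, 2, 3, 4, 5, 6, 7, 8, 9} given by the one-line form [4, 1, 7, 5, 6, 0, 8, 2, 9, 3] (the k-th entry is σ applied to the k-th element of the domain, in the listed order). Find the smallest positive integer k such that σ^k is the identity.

Decomposing into disjoint cycles gives cycle lengths 7, 2, 1.
Since disjoint cycles commute, ord(σ) = lcm(7, 2) = 14.

14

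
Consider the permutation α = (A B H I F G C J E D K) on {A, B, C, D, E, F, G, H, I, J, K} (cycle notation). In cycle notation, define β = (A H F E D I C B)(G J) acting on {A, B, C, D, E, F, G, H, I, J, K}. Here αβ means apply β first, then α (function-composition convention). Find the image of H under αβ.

G

(αβ)(H) = α(β(H)). β(H) = F, then α(F) = G. So (αβ)(H) = G.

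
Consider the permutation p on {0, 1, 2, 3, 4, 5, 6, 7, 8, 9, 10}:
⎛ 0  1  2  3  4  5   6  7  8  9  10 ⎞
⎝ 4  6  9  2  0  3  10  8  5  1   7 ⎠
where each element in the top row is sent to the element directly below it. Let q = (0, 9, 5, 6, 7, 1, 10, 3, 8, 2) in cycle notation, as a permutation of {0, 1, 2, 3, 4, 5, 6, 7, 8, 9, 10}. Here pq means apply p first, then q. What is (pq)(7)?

2

First apply p: p(7) = 8, then q(8) = 2. Thus (pq)(7) = 2.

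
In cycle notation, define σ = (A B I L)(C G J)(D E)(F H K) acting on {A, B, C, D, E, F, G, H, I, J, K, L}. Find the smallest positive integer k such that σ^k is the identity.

The cycle type of σ is (4, 3, 3, 2).
The order is lcm(4, 3, 3, 2) = 12.

12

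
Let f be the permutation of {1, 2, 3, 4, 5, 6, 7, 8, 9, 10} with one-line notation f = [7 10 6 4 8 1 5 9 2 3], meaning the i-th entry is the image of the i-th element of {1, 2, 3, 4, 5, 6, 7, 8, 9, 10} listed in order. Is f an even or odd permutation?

In disjoint-cycle form the cycle lengths are 9, 1.
A cycle of length ℓ contributes ℓ−1 transpositions, so f is a product of 8 transpositions — even.

even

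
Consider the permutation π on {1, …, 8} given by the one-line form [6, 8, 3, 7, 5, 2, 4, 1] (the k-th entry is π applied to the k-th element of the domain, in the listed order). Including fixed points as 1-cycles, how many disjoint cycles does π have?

The cycle decomposition is (1 6 2 8)(3)(4 7)(5), which has 4 cycles (counting 1-cycles).

4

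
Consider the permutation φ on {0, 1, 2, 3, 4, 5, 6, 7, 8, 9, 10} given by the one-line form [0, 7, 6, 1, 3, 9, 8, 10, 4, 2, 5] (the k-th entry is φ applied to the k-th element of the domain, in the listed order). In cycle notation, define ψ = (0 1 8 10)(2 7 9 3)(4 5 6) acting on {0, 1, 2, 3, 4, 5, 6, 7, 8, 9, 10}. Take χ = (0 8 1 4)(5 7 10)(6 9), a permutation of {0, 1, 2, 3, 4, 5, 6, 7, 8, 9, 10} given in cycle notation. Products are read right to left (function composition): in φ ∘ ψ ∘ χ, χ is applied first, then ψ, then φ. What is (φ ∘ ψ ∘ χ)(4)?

7

(φ ∘ ψ ∘ χ)(4) = φ(ψ(χ(4))). χ(4) = 0, then ψ(0) = 1, then φ(1) = 7, so the result is 7.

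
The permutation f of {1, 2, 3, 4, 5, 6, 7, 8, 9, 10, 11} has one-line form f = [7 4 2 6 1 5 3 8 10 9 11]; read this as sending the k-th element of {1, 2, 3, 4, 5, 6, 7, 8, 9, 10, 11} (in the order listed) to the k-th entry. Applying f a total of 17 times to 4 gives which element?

1

Tracing 4 → 6 → … returns to 4 after 7 steps, so 4 lies in a 7-cycle (1, 7, 3, 2, 4, 6, 5).
Since the cycle has length 7, f^17 acts on it the same as f^3 (17 mod 7 = 3).
Advancing 3 steps from 4: 4 → 6 → 5 → 1.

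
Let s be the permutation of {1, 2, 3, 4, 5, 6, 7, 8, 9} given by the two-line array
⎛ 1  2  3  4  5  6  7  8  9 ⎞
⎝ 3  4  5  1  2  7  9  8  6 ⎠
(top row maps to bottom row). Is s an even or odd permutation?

even

In disjoint-cycle form the cycle lengths are 5, 3, 1.
A cycle of length ℓ contributes ℓ−1 transpositions, so s is a product of 4 + 2 = 6 transpositions — even.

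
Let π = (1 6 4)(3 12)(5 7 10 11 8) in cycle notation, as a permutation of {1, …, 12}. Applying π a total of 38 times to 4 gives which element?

4 lies in the 3-cycle (1 6 4).
Powers repeat with period 3 on this cycle, and 38 mod 3 = 2, so π^38(4) = π^2(4).
Advancing 2 steps from 4: 4 → 1 → 6.

6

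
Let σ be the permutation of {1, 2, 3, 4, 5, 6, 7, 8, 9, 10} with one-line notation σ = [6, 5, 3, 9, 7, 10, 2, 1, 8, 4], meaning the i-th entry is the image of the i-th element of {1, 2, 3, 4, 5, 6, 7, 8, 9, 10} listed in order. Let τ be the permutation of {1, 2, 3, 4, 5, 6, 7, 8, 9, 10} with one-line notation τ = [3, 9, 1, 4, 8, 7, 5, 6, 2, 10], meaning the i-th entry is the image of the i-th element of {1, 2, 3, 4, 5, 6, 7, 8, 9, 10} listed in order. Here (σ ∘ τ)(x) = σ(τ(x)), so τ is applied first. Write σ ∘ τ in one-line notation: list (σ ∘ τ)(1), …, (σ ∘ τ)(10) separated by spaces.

Chase each element through τ then σ: 1 → 3 → 3; 2 → 9 → 8; 3 → 1 → 6; 4 → 4 → 9; 5 → 8 → 1; 6 → 7 → 2; 7 → 5 → 7; 8 → 6 → 10; 9 → 2 → 5; 10 → 10 → 4.
So σ ∘ τ in one-line form is 3 8 6 9 1 2 7 10 5 4.

3 8 6 9 1 2 7 10 5 4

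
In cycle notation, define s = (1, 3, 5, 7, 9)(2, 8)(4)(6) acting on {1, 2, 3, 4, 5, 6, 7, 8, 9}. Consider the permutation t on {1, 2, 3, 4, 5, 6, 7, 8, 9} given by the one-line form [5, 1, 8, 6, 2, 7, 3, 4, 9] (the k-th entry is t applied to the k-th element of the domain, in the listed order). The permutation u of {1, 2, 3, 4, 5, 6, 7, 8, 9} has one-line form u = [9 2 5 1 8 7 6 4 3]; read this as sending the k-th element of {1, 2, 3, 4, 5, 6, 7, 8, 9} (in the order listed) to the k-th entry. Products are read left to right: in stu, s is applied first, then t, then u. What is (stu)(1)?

4

(stu)(1) = u(t(s(1))). s(1) = 3, then t(3) = 8, then u(8) = 4, so the result is 4.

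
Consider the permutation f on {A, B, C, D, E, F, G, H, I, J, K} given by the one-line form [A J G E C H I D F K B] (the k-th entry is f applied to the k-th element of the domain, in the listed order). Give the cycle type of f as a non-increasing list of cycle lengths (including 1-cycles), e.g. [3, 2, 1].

The disjoint cycles are (A)(B, J, K)(C, G, I, F, H, D, E), with lengths 7, 3, 1 in non-increasing order.

[7, 3, 1]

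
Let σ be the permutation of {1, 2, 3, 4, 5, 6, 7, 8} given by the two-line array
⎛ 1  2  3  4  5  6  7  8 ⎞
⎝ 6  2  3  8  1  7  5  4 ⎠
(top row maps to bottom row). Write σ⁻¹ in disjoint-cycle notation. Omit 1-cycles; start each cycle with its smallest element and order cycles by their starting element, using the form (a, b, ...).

(1, 5, 7, 6)(4, 8)

First write σ in disjoint cycles: (1, 6, 7, 5)(4, 8).
Reversing each cycle (and rotating so the smallest element leads) gives σ⁻¹ = (1, 5, 7, 6)(4, 8).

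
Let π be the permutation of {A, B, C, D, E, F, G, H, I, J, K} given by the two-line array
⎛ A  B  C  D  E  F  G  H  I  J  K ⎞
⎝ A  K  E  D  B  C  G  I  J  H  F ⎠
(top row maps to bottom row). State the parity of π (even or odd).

even

In disjoint-cycle form the cycle lengths are 5, 3, 1, 1, 1.
A cycle is odd iff its length is even; π has 0 even-length cycles, so sgn(π) = (−1)^0 and π is even.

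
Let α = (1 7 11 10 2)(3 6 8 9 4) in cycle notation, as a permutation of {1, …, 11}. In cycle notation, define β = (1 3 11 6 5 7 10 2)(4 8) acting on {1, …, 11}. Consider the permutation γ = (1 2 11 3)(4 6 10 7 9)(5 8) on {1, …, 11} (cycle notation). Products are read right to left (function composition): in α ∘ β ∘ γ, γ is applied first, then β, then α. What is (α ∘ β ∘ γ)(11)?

Chase 11: γ(11) = 3; β(3) = 11; α(11) = 10. Hence (α ∘ β ∘ γ)(11) = 10.

10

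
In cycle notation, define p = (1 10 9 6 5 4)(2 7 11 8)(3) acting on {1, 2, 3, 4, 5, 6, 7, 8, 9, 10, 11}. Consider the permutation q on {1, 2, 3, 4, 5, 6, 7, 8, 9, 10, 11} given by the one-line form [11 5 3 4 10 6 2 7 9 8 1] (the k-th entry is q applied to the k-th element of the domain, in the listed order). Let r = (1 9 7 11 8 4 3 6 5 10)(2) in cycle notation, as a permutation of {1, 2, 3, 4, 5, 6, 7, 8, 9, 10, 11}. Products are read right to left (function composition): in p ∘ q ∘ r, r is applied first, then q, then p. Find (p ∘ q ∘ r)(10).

Chase 10: r(10) = 1; q(1) = 11; p(11) = 8. Hence (p ∘ q ∘ r)(10) = 8.

8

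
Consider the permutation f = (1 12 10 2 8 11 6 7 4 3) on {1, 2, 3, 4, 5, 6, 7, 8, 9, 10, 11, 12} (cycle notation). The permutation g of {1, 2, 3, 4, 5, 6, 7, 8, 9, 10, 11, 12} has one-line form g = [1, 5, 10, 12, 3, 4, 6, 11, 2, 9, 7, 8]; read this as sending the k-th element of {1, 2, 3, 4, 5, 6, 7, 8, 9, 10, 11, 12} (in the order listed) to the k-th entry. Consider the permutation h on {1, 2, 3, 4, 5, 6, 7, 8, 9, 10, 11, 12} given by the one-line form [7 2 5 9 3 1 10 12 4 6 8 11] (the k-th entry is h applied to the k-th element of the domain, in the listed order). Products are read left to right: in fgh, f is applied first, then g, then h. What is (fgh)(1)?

(fgh)(1) = h(g(f(1))). f(1) = 12, then g(12) = 8, then h(8) = 12, so the result is 12.

12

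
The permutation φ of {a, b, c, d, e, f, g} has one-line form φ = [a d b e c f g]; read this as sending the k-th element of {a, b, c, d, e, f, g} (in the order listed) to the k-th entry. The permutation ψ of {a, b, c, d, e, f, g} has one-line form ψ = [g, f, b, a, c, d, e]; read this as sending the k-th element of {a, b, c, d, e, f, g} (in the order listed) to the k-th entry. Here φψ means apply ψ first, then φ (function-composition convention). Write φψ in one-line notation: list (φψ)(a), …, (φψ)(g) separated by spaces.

g f d a b e c

(φψ)(x) = φ(ψ(x)). Computing each image: φ(ψ(a)) = φ(g) = g, φ(ψ(b)) = φ(f) = f, φ(ψ(c)) = φ(b) = d, φ(ψ(d)) = φ(a) = a, φ(ψ(e)) = φ(c) = b, φ(ψ(f)) = φ(d) = e, φ(ψ(g)) = φ(e) = c.
Hence φψ = [g f d a b e c].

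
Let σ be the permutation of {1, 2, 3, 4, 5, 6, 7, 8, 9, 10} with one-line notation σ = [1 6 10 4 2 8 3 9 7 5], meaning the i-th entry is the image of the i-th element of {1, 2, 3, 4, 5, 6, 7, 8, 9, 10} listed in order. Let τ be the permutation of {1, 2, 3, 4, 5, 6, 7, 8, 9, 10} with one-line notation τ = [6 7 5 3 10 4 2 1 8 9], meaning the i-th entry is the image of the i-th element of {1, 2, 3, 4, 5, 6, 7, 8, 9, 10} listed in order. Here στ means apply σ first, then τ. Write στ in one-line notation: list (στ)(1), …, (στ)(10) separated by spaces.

6 4 9 3 7 1 5 8 2 10

Chase each element through σ then τ: 1 → 1 → 6; 2 → 6 → 4; 3 → 10 → 9; 4 → 4 → 3; 5 → 2 → 7; 6 → 8 → 1; 7 → 3 → 5; 8 → 9 → 8; 9 → 7 → 2; 10 → 5 → 10.
So στ in one-line form is 6 4 9 3 7 1 5 8 2 10.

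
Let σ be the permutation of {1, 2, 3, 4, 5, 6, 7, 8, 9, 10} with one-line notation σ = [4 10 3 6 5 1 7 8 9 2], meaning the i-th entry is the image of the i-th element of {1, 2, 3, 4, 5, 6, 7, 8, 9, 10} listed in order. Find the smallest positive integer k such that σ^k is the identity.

6

Writing σ as disjoint cycles, the cycle lengths are 3, 2, 1, 1, 1, 1, 1.
The order of σ is the least common multiple of its cycle lengths: lcm(3, 2) = 6.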